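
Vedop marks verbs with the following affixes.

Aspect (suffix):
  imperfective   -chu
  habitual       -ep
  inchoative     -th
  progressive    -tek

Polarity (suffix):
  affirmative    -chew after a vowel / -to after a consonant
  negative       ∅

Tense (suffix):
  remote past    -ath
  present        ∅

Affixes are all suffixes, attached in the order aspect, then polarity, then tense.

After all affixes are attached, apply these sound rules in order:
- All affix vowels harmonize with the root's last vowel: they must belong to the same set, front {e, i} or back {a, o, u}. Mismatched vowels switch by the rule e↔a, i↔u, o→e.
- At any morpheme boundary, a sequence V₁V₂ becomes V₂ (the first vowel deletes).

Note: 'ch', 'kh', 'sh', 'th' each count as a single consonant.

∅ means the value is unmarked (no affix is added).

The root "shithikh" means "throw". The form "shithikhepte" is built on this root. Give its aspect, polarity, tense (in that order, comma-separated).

Segment: shithikh-ep-to.
aspect: -ep → habitual.
polarity: -chew/to → affirmative.
tense: ∅ → present.

habitual, affirmative, present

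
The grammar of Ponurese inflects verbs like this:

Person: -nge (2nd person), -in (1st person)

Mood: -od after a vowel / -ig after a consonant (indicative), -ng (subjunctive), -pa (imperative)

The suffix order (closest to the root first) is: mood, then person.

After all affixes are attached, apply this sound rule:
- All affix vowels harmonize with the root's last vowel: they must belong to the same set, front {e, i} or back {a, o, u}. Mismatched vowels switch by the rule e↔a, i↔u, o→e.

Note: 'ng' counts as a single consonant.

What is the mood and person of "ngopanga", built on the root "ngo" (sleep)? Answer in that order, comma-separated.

Segment: ngo-pa-nge.
mood: -pa → imperative.
person: -nge → 2nd person.

imperative, 2nd person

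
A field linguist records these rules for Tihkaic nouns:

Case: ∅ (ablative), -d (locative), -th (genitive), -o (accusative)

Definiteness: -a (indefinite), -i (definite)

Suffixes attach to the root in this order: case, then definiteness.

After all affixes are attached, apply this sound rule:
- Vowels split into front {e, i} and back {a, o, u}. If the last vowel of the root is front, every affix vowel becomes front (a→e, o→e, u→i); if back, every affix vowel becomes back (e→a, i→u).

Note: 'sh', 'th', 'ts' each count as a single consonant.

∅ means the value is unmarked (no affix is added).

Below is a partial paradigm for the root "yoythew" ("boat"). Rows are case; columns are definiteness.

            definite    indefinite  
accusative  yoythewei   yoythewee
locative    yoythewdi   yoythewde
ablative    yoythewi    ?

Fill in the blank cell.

yoythewe

case = ablative: zero marking, form stays yoythew.
Attach definiteness indefinite -a → yoythewa.
Apply vowel harmony: yoythewa → yoythewe.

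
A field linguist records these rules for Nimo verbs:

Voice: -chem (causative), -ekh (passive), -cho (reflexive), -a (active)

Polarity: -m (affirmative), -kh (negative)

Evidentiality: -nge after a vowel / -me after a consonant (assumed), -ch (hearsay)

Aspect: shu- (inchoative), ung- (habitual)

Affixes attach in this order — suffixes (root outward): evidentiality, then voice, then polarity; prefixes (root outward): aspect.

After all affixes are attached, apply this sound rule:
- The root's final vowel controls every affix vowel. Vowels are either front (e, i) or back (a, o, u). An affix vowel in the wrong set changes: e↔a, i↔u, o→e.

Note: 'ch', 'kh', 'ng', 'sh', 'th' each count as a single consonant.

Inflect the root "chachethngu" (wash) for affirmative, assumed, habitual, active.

ungchachethngungaam

Attach aspect habitual ung- → ungchachethngu.
Attach evidentiality assumed -nge (after vowel 'u') → ungchachethngunge.
Attach voice active -a → ungchachethngungea.
Attach polarity affirmative -m → ungchachethngungeam.
Apply vowel harmony: ungchachethngungeam → ungchachethngungaam.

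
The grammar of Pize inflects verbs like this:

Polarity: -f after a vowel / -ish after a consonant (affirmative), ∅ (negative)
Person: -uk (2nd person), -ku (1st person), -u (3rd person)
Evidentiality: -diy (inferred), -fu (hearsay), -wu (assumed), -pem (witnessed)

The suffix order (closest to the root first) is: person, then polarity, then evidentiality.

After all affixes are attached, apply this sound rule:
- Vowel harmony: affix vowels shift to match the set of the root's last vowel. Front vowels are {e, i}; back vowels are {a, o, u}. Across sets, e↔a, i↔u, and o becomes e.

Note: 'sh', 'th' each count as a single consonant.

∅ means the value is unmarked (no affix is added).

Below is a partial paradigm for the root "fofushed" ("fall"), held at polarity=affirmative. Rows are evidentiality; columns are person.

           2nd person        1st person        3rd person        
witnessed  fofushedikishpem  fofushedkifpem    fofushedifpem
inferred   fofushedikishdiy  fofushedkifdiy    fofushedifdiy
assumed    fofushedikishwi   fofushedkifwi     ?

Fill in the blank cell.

fofushedifwi

Attach person 3rd person -u → fofushedu.
Attach polarity affirmative -f (after vowel 'u') → fofusheduf.
Attach evidentiality assumed -wu → fofushedufwu.
Apply vowel harmony: fofushedufwu → fofushedifwi.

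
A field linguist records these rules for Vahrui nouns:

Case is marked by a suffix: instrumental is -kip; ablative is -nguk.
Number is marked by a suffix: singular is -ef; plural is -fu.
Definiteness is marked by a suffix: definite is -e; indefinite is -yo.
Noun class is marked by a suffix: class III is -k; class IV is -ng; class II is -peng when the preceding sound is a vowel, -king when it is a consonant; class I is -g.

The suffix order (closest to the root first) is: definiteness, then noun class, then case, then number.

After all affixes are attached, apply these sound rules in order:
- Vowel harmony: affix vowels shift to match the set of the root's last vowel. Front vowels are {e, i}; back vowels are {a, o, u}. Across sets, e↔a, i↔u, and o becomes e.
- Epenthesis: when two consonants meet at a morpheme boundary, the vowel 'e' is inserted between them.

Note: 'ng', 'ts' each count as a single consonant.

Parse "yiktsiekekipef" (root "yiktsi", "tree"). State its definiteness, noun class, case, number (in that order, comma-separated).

Segment: yiktsi-e-k-kip-ef.
definiteness: -e → definite.
noun class: -k → class III.
case: -kip → instrumental.
number: -ef → singular.

definite, class III, instrumental, singular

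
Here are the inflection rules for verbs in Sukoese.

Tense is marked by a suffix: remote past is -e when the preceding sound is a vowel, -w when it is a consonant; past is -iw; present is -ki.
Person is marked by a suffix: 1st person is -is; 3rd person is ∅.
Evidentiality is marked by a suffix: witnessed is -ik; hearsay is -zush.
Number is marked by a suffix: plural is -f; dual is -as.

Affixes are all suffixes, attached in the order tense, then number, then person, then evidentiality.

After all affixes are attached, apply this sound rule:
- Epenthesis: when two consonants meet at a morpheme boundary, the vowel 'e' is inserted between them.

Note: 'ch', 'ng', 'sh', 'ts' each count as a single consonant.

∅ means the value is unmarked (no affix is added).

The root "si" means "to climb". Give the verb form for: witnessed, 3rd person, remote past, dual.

sieasik

Attach tense remote past -e (after vowel 'i') → sie.
Attach number dual -as → sieas.
person = 3rd person: zero marking, form stays sieas.
Attach evidentiality witnessed -ik → sieasik.
Epenthesis: no change.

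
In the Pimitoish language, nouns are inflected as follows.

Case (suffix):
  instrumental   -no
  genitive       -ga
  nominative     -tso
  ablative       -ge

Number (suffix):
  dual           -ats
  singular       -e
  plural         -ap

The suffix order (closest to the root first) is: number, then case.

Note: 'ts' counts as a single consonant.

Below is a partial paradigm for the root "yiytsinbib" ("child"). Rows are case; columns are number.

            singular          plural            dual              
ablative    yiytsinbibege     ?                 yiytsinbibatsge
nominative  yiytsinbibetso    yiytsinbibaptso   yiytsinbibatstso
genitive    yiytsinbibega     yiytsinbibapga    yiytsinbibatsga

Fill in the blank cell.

yiytsinbibapge

Attach number plural -ap → yiytsinbibap.
Attach case ablative -ge → yiytsinbibapge.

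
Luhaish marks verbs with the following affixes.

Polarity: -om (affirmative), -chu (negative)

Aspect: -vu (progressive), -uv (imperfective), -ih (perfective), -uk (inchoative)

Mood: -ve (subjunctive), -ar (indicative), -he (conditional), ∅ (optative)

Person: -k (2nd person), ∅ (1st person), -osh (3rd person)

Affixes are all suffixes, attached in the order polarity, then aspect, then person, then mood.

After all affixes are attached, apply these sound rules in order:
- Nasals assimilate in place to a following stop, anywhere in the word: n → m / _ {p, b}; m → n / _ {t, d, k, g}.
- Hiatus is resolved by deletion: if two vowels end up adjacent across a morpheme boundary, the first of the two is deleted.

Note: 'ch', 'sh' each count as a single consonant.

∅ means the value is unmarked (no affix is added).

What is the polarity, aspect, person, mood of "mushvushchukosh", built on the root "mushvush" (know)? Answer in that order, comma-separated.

negative, inchoative, 3rd person, optative

Segment: mushvush-chu-uk-osh.
polarity: -chu → negative.
aspect: -uk → inchoative.
person: -osh → 3rd person.
mood: ∅ → optative.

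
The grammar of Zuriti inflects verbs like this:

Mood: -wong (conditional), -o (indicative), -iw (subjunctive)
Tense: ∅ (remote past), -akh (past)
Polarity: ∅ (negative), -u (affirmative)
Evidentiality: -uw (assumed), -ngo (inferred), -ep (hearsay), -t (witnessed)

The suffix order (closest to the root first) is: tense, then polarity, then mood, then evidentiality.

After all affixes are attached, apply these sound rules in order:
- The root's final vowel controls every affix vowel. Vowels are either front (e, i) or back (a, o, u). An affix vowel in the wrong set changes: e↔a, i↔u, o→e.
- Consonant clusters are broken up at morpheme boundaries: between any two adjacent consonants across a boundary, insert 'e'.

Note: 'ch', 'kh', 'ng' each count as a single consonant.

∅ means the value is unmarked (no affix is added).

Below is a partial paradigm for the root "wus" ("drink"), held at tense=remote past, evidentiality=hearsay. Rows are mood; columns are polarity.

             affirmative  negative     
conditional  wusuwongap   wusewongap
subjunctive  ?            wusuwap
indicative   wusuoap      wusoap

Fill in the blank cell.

wusuuwap

tense = remote past: zero marking, form stays wus.
Attach polarity affirmative -u → wusu.
Attach mood subjunctive -iw → wusuiw.
Attach evidentiality hearsay -ep → wusuiwep.
Apply vowel harmony: wusuiwep → wusuuwap.
Epenthesis: no change.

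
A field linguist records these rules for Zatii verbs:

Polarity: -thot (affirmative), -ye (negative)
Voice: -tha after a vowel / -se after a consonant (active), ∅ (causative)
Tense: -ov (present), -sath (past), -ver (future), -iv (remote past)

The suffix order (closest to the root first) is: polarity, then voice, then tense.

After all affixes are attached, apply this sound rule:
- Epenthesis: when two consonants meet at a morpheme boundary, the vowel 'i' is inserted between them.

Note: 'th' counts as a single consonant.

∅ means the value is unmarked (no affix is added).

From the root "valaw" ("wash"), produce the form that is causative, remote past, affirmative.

Attach polarity affirmative -thot → valawthot.
voice = causative: zero marking, form stays valawthot.
Attach tense remote past -iv → valawthotiv.
Apply epenthesis: valawthotiv → valawithotiv.

valawithotiv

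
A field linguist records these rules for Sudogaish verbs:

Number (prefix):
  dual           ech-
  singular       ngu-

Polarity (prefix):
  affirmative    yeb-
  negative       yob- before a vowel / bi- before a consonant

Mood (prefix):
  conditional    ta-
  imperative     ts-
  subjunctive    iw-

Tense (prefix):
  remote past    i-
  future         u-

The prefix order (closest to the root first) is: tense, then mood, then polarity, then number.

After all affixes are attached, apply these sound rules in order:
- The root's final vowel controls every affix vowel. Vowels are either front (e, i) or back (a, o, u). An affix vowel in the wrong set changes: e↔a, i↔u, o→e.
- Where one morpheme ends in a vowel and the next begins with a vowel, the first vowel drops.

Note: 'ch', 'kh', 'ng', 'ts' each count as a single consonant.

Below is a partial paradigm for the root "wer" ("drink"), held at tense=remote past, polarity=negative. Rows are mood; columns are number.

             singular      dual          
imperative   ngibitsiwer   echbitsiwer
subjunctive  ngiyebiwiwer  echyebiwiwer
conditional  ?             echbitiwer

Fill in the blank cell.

ngibitiwer

Attach tense remote past i- → iwer.
Attach mood conditional ta- → taiwer.
Attach polarity negative bi- (before consonant 't') → bitaiwer.
Attach number singular ngu- → ngubitaiwer.
Apply vowel harmony: ngubitaiwer → ngibiteiwer.
Apply vowel deletion: ngibiteiwer → ngibitiwer.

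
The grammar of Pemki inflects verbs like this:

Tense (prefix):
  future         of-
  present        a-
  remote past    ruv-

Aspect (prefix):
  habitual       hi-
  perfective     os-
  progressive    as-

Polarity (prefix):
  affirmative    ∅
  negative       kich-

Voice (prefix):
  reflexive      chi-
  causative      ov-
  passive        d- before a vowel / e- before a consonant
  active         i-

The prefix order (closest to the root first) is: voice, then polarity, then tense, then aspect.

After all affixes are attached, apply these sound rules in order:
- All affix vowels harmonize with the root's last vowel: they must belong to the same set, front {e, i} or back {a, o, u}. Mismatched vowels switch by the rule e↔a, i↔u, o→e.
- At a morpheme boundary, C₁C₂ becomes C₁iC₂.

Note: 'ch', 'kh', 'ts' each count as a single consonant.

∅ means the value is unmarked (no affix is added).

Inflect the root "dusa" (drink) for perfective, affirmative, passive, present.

Attach voice passive e- (before consonant 'd') → edusa.
polarity = affirmative: zero marking, form stays edusa.
Attach tense present a- → aedusa.
Attach aspect perfective os- → osaedusa.
Apply vowel harmony: osaedusa → osaadusa.
Epenthesis: no change.

osaadusa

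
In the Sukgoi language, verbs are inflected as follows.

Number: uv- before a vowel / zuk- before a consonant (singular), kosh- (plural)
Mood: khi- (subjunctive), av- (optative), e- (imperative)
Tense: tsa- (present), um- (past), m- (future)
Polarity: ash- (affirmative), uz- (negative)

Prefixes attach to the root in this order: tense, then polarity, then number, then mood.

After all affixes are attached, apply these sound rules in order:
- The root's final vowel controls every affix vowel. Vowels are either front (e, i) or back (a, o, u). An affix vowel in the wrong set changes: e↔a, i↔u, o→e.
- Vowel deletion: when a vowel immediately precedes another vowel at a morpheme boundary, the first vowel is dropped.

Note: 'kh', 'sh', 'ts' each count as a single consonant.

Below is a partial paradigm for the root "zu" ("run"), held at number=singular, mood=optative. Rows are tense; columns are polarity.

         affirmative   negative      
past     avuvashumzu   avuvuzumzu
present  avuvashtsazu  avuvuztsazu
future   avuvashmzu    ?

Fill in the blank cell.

avuvuzmzu

Attach tense future m- → mzu.
Attach polarity negative uz- → uzmzu.
Attach number singular uv- (before vowel 'u') → uvuzmzu.
Attach mood optative av- → avuvuzmzu.
Vowel harmony: no change.
Vowel deletion: no change.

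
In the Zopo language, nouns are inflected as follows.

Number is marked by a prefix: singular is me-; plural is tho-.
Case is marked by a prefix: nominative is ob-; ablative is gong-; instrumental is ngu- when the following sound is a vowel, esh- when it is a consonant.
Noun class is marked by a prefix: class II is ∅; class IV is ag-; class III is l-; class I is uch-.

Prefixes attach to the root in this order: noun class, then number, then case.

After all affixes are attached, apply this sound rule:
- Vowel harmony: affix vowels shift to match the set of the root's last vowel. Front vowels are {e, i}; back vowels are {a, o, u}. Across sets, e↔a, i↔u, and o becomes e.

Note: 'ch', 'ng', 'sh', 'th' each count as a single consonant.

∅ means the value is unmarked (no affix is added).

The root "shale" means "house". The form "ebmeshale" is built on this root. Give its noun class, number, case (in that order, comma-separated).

Segment: ob-me-shale.
noun class: ∅ → class II.
number: me- → singular.
case: ob- → nominative.

class II, singular, nominative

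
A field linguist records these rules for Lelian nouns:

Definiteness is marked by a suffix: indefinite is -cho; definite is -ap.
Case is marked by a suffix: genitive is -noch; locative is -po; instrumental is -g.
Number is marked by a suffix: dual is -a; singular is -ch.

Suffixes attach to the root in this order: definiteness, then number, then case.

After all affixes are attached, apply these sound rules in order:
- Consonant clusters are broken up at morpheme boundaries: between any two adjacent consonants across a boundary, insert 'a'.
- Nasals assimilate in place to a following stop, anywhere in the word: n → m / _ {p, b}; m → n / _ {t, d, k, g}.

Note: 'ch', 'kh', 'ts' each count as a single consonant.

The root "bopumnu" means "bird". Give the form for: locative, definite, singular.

Attach definiteness definite -ap → bopumnuap.
Attach number singular -ch → bopumnuapch.
Attach case locative -po → bopumnuapchpo.
Apply epenthesis: bopumnuapchpo → bopumnuapachapo.
Nasal assimilation: no change.

bopumnuapachapo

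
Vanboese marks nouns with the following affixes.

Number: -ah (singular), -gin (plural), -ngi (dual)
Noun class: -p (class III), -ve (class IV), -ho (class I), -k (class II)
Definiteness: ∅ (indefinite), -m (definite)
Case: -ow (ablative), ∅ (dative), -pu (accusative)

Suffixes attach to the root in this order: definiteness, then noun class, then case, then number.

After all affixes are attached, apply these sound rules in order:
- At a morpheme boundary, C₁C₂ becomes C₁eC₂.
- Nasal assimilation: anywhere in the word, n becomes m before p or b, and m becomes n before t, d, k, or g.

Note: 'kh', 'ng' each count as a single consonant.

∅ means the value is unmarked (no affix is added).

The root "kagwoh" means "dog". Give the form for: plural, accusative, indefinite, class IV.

kagwohevepugin

definiteness = indefinite: zero marking, form stays kagwoh.
Attach noun class class IV -ve → kagwohve.
Attach case accusative -pu → kagwohvepu.
Attach number plural -gin → kagwohvepugin.
Apply epenthesis: kagwohvepugin → kagwohevepugin.
Nasal assimilation: no change.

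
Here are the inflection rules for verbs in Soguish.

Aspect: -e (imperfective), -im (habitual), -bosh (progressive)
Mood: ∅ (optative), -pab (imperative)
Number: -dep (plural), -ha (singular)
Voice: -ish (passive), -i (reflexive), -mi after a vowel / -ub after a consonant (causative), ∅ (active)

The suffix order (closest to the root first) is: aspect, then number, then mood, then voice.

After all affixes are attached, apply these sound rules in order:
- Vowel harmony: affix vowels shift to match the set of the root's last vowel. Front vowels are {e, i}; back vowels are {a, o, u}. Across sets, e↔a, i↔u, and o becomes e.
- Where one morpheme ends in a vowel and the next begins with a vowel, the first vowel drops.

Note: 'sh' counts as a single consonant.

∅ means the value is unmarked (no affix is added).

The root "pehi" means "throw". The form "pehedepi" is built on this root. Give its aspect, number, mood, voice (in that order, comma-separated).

imperfective, plural, optative, reflexive

Segment: pehi-e-dep-i.
aspect: -e → imperfective.
number: -dep → plural.
mood: ∅ → optative.
voice: -i → reflexive.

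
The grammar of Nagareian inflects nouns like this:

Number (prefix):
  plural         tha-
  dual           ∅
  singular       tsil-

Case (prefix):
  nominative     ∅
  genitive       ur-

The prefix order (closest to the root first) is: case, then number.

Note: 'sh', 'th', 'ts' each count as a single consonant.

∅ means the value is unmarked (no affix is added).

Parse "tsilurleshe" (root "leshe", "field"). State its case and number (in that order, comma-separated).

Segment: tsil-ur-leshe.
case: ur- → genitive.
number: tsil- → singular.

genitive, singular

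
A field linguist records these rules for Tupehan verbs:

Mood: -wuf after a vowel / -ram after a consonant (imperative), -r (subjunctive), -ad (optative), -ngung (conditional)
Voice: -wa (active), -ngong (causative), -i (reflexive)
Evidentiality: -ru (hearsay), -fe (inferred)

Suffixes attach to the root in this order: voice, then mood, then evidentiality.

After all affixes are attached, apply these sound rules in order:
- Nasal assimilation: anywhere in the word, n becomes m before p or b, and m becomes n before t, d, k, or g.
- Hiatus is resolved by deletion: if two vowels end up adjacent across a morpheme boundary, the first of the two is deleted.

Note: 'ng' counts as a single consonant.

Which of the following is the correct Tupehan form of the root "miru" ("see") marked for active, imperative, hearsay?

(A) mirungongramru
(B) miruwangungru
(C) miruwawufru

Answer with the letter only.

Attach voice active -wa → miruwa.
Attach mood imperative -wuf (after vowel 'a') → miruwawuf.
Attach evidentiality hearsay -ru → miruwawufru.
Nasal assimilation: no change.
Vowel deletion: no change.
So the correct form is miruwawufru, option (C).
(A) mirungongramru is wrong: it uses causative instead of active for voice.
(B) miruwangungru is wrong: it uses conditional instead of imperative for mood.

C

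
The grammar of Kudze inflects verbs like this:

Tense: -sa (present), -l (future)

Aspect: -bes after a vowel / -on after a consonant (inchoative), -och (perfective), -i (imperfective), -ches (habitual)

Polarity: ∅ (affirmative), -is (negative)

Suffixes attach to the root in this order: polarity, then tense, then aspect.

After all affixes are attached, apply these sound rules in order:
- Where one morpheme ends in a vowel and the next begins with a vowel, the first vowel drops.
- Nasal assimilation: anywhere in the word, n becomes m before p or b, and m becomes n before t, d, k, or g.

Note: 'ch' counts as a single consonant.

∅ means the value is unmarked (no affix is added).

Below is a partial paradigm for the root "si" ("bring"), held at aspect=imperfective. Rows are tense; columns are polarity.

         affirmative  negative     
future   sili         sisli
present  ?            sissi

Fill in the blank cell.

sisi

polarity = affirmative: zero marking, form stays si.
Attach tense present -sa → sisa.
Attach aspect imperfective -i → sisai.
Apply vowel deletion: sisai → sisi.
Nasal assimilation: no change.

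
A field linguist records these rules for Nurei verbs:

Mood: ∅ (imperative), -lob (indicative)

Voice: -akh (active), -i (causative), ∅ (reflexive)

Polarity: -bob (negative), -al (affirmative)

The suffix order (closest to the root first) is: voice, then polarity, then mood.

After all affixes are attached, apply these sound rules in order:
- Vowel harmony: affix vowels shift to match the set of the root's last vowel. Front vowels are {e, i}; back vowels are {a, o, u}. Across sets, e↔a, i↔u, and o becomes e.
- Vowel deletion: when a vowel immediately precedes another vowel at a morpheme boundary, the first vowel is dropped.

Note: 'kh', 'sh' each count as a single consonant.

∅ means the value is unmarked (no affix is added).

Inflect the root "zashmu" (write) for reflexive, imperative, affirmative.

zashmal

voice = reflexive: zero marking, form stays zashmu.
Attach polarity affirmative -al → zashmual.
mood = imperative: zero marking, form stays zashmual.
Vowel harmony: no change.
Apply vowel deletion: zashmual → zashmal.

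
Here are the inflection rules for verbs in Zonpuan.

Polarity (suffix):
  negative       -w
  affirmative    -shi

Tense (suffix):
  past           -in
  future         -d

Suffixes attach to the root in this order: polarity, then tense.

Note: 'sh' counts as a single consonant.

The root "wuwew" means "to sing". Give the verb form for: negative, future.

wuwewwd

Attach polarity negative -w → wuweww.
Attach tense future -d → wuwewwd.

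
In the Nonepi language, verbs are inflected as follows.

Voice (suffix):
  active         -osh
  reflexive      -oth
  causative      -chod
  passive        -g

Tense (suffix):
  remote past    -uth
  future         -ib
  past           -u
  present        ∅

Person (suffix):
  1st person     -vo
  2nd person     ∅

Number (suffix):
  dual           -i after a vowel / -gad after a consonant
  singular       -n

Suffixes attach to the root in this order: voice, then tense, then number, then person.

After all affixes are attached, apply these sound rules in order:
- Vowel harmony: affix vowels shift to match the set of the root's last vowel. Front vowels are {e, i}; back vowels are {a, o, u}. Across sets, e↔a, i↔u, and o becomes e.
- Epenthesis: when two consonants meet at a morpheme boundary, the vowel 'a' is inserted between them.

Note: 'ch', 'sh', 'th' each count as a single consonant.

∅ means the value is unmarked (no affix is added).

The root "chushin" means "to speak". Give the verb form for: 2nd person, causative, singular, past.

Attach voice causative -chod → chushinchod.
Attach tense past -u → chushinchodu.
Attach number singular -n → chushinchodun.
person = 2nd person: zero marking, form stays chushinchodun.
Apply vowel harmony: chushinchodun → chushinchedin.
Apply epenthesis: chushinchedin → chushinachedin.

chushinachedin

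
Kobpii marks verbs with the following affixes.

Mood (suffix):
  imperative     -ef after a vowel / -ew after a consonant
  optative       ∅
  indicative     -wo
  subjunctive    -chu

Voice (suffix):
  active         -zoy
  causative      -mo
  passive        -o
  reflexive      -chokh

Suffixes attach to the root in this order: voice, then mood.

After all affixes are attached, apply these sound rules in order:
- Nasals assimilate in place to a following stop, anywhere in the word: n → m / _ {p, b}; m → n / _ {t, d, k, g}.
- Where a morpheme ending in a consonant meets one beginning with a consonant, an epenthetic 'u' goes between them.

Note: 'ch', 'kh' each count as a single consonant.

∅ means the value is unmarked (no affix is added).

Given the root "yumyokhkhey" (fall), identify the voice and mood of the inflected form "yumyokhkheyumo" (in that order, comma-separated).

Segment: yumyokhkhey-mo.
voice: -mo → causative.
mood: ∅ → optative.

causative, optative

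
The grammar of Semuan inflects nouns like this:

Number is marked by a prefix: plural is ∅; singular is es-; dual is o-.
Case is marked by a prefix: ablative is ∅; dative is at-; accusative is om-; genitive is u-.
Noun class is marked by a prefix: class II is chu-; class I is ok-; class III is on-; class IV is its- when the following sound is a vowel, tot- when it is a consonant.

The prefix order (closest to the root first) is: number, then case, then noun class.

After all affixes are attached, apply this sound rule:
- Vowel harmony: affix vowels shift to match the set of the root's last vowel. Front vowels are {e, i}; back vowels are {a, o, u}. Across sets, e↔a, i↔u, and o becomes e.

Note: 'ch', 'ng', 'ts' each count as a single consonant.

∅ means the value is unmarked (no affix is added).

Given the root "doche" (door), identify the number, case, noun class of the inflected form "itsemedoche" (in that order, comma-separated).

Segment: its-om-o-doche.
number: o- → dual.
case: om- → accusative.
noun class: its/tot- → class IV.

dual, accusative, class IV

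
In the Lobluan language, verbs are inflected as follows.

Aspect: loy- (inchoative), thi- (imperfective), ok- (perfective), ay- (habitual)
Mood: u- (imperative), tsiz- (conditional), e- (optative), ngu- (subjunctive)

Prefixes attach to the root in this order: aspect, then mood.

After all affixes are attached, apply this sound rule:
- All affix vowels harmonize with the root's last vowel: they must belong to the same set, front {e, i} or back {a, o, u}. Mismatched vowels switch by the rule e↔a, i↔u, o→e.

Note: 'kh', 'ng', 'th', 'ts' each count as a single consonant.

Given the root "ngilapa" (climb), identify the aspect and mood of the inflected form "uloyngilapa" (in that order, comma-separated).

inchoative, imperative

Segment: u-loy-ngilapa.
aspect: loy- → inchoative.
mood: u- → imperative.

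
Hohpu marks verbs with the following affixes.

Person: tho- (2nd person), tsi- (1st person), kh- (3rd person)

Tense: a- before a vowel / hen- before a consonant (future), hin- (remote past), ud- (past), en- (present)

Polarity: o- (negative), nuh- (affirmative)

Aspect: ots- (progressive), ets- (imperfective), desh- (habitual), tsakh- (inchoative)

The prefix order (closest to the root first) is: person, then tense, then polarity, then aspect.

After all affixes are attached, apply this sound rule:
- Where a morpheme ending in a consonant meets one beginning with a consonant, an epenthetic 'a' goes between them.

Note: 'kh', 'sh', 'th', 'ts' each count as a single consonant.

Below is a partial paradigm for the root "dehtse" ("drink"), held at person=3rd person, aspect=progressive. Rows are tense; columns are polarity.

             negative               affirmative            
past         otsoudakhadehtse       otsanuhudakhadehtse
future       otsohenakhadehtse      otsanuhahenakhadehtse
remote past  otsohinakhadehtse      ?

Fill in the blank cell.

Attach person 3rd person kh- → khdehtse.
Attach tense remote past hin- → hinkhdehtse.
Attach polarity affirmative nuh- → nuhhinkhdehtse.
Attach aspect progressive ots- → otsnuhhinkhdehtse.
Apply epenthesis: otsnuhhinkhdehtse → otsanuhahinakhadehtse.

otsanuhahinakhadehtse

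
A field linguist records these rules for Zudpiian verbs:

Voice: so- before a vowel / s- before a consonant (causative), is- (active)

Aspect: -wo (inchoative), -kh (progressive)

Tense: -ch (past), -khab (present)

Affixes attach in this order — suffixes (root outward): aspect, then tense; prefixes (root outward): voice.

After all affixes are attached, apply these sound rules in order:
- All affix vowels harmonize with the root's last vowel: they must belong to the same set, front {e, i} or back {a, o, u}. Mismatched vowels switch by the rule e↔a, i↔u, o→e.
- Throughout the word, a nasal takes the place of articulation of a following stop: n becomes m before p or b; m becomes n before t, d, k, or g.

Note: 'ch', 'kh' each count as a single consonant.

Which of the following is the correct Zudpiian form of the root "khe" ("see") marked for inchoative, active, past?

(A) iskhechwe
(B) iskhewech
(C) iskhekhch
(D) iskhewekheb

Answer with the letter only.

Attach voice active is- → iskhe.
Attach aspect inchoative -wo → iskhewo.
Attach tense past -ch → iskhewoch.
Apply vowel harmony: iskhewoch → iskhewech.
Nasal assimilation: no change.
So the correct form is iskhewech, option (B).
(A) iskhechwe is wrong: it has the affixes in the wrong order.
(D) iskhewekheb is wrong: it uses present instead of past for tense.
(C) iskhekhch is wrong: it uses progressive instead of inchoative for aspect.

B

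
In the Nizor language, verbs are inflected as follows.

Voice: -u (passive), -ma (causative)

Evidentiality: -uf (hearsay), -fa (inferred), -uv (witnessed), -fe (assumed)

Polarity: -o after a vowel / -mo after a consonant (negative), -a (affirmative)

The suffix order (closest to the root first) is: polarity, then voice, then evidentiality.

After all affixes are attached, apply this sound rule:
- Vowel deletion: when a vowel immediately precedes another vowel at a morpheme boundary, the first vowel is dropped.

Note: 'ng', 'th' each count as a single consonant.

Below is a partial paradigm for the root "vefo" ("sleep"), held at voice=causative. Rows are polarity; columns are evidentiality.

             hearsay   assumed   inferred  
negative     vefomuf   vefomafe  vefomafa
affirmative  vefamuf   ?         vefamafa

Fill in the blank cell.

Attach polarity affirmative -a → vefoa.
Attach voice causative -ma → vefoama.
Attach evidentiality assumed -fe → vefoamafe.
Apply vowel deletion: vefoamafe → vefamafe.

vefamafe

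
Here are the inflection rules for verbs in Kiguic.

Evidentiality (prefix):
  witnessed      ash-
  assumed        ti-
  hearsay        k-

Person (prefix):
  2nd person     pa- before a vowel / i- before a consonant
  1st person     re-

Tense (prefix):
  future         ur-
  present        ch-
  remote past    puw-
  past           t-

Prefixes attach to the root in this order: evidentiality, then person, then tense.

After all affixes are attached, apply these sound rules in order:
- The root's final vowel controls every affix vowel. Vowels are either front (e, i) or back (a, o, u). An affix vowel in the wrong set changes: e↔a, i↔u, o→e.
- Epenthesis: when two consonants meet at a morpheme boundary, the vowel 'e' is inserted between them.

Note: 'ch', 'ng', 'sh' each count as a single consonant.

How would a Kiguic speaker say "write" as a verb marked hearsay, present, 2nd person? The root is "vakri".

Attach evidentiality hearsay k- → kvakri.
Attach person 2nd person i- (before consonant 'k') → ikvakri.
Attach tense present ch- → chikvakri.
Vowel harmony: no change.
Apply epenthesis: chikvakri → chikevakri.

chikevakri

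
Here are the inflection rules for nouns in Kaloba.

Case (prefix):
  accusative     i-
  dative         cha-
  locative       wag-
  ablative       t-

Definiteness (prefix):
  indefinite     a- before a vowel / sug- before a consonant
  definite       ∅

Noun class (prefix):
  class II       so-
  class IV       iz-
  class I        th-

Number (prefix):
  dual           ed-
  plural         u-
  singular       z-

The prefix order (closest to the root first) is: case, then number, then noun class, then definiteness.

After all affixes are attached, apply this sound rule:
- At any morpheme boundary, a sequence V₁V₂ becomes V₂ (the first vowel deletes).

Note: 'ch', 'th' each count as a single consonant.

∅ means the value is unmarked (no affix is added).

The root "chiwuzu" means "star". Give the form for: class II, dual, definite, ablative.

Attach case ablative t- → tchiwuzu.
Attach number dual ed- → edtchiwuzu.
Attach noun class class II so- → soedtchiwuzu.
definiteness = definite: zero marking, form stays soedtchiwuzu.
Apply vowel deletion: soedtchiwuzu → sedtchiwuzu.

sedtchiwuzu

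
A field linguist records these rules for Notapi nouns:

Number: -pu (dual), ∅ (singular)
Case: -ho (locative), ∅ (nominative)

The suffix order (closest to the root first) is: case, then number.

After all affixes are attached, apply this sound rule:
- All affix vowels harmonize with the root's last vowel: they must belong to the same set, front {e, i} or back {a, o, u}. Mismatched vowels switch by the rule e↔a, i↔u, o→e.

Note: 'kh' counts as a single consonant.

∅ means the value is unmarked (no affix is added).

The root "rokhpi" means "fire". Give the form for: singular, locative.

rokhpihe

Attach case locative -ho → rokhpiho.
number = singular: zero marking, form stays rokhpiho.
Apply vowel harmony: rokhpiho → rokhpihe.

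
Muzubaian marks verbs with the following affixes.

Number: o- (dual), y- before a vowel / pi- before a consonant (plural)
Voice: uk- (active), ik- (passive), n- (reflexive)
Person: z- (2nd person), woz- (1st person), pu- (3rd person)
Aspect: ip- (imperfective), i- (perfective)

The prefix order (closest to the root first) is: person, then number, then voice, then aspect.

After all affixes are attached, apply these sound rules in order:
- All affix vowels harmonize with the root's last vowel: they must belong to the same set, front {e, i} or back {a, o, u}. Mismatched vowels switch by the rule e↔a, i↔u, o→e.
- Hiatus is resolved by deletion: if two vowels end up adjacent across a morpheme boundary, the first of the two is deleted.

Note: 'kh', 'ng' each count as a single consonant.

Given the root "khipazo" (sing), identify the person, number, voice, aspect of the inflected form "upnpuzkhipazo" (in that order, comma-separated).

2nd person, plural, reflexive, imperfective

Segment: ip-n-pi-z-khipazo.
person: z- → 2nd person.
number: y/pi- → plural.
voice: n- → reflexive.
aspect: ip- → imperfective.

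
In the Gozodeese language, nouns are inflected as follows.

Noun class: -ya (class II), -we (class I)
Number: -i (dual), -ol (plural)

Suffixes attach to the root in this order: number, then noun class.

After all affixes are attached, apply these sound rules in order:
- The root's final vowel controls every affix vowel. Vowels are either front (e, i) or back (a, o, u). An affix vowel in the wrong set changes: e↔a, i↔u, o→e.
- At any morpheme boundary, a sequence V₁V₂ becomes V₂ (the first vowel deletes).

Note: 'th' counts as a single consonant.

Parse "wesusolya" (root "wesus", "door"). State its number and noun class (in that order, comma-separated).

plural, class II

Segment: wesus-ol-ya.
number: -ol → plural.
noun class: -ya → class II.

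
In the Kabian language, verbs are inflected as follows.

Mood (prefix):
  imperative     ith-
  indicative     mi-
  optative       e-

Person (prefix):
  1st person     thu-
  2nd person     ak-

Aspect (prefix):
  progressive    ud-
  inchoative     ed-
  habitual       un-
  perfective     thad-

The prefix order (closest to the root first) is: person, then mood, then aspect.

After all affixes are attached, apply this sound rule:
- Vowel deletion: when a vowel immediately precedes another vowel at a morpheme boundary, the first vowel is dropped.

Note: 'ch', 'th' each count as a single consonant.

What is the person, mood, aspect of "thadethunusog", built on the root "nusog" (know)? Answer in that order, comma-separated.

1st person, optative, perfective

Segment: thad-e-thu-nusog.
person: thu- → 1st person.
mood: e- → optative.
aspect: thad- → perfective.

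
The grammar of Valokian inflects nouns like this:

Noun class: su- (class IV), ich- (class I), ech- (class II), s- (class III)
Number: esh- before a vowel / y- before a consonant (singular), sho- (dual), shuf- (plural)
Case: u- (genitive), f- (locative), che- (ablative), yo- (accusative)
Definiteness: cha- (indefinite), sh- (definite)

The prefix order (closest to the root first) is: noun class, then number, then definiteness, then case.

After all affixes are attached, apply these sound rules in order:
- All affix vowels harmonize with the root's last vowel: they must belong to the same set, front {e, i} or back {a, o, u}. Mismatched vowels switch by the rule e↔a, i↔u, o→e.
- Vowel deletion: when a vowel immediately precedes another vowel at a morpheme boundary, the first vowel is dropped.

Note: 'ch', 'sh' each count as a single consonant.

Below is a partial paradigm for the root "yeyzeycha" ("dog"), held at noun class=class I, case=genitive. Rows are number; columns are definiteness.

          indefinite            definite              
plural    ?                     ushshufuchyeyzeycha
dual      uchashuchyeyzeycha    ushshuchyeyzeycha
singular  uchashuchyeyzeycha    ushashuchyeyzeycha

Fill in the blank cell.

Attach noun class class I ich- → ichyeyzeycha.
Attach number plural shuf- → shufichyeyzeycha.
Attach definiteness indefinite cha- → chashufichyeyzeycha.
Attach case genitive u- → uchashufichyeyzeycha.
Apply vowel harmony: uchashufichyeyzeycha → uchashufuchyeyzeycha.
Vowel deletion: no change.

uchashufuchyeyzeycha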